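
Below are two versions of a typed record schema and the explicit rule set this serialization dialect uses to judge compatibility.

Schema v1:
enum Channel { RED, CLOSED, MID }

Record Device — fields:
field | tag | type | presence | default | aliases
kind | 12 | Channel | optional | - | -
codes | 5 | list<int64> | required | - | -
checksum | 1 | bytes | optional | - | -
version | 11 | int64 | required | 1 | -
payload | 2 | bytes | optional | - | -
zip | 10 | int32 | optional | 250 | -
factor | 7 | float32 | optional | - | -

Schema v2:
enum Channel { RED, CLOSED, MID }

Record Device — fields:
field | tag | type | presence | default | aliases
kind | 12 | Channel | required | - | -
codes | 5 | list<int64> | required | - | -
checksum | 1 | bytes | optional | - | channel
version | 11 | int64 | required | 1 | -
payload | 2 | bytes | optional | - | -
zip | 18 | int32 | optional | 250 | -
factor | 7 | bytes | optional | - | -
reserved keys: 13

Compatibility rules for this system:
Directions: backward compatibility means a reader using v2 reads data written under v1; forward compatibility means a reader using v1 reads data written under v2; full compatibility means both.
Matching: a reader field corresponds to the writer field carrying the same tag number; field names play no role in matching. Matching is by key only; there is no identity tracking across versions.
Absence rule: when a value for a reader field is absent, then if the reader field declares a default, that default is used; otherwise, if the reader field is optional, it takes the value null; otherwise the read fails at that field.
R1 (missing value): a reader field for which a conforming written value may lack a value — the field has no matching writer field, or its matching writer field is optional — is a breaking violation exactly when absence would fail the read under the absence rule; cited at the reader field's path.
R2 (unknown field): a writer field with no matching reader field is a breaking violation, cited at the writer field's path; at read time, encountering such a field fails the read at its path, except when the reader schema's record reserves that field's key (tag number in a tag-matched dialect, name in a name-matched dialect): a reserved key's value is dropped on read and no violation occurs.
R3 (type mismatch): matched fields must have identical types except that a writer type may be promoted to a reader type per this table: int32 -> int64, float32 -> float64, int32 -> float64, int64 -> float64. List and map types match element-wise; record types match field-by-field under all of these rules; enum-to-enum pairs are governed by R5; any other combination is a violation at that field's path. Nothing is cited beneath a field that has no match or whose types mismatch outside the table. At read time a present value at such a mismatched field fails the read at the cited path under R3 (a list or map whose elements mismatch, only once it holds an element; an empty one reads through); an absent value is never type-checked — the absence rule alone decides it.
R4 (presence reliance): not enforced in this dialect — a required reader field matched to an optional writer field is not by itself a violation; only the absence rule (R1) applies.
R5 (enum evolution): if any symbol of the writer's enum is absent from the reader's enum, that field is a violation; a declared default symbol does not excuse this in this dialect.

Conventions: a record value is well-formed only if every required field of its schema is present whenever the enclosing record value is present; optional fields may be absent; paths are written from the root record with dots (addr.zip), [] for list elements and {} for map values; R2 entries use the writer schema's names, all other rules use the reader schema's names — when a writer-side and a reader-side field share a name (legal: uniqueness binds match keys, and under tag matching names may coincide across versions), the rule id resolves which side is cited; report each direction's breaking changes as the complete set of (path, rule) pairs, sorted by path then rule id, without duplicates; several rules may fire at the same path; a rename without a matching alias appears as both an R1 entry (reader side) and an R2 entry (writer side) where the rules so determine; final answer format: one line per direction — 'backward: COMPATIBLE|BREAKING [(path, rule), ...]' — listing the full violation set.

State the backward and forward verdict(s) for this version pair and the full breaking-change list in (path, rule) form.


backward: BREAKING [(factor, R3), (kind, R1), (zip, R2)]; forward: BREAKING [(factor, R3), (zip, R2)]

the writer's type comes first in each Device pair
backward for Device (reader v2, writer v1):
  kind: Channel -> Channel, writer optional; from kind
  codes: list<int64> -> list<int64>, writer required; from codes
  checksum: bytes -> bytes, writer optional; from checksum
  version: int64 -> int64, writer required; from version
  payload: bytes -> bytes, writer optional; from payload
  zip has no writer counterpart
  factor: float32 -> bytes, writer optional; from factor
  zip (writer side), unknown to reader
  breaking: (factor, R3)
  breaking: (kind, R1)
  breaking: (zip, R2)
  backward on Device therefore BREAKING (3)
forward for Device (reader v1, writer v2):
  kind: Channel -> Channel, writer required; from kind
  codes: list<int64> -> list<int64>, writer required; from codes
  checksum: bytes -> bytes, writer optional; from checksum
  version: int64 -> int64, writer required; from version
  payload: bytes -> bytes, writer optional; from payload
  zip has no writer counterpart
  factor: bytes -> float32, writer optional; from factor
  zip (writer side), unknown to reader
  breaking: (factor, R3)
  breaking: (zip, R2)
  forward on Device therefore BREAKING (2)


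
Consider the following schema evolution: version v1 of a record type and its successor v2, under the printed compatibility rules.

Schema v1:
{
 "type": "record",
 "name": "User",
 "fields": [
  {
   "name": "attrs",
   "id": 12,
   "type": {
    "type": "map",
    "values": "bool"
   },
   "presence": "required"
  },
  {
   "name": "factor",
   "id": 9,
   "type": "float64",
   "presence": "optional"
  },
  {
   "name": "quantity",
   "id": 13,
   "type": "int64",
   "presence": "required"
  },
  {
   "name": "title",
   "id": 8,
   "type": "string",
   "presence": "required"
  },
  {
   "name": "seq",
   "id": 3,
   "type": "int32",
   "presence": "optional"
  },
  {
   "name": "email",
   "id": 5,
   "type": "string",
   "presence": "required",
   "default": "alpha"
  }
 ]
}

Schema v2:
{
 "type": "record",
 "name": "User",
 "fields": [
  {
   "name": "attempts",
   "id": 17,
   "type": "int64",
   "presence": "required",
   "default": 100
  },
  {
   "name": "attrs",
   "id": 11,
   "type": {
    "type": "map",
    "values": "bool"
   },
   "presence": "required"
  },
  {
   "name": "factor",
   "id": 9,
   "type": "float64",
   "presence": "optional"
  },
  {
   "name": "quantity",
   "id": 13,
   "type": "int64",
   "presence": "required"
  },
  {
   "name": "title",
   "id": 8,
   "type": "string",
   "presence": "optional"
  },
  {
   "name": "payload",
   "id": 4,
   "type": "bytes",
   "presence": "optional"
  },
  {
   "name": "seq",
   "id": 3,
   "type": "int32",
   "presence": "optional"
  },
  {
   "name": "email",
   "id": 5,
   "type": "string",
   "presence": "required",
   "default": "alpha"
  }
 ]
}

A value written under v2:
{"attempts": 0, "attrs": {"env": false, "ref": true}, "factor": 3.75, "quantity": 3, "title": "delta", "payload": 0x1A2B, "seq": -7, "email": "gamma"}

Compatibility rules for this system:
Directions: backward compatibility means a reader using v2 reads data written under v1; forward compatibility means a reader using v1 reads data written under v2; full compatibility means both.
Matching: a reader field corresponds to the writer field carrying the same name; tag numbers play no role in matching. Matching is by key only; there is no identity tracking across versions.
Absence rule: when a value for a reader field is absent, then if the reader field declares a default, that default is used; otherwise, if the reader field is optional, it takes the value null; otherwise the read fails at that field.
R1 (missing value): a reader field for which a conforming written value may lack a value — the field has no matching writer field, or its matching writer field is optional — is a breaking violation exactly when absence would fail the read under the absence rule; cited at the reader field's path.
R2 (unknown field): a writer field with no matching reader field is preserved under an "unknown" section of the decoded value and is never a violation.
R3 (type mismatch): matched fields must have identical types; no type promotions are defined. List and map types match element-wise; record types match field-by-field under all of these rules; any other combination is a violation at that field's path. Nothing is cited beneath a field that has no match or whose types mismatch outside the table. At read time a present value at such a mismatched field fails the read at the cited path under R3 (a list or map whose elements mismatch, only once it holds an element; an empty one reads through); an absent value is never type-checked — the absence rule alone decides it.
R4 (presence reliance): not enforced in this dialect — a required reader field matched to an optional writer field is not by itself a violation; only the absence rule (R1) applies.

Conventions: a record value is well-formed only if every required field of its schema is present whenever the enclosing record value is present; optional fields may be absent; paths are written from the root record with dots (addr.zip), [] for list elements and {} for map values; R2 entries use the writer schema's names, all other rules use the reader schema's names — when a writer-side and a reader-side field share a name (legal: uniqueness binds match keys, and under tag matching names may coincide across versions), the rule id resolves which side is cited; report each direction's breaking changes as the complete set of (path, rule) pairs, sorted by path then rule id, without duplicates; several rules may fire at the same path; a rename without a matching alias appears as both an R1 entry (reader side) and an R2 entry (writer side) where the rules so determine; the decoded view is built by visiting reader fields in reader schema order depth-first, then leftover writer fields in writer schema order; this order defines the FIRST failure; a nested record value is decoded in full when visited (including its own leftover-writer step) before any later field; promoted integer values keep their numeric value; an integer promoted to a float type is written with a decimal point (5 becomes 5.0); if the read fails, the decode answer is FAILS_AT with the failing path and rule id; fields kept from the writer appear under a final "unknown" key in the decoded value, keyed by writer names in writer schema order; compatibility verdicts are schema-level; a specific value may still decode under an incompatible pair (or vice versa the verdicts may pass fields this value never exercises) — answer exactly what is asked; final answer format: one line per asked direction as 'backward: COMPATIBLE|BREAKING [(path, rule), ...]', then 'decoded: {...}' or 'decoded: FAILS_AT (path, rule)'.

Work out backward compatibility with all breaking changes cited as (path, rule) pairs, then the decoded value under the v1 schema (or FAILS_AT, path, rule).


each type pair in User: writer, then reader
backward on User — v2 reading data written by v1:
  no writer field matches reader attempts
  attrs: map<string, bool> -> map<string, bool>, writer required; from attrs
  factor: float64 -> float64, writer optional; from factor
  quantity: int64 -> int64, writer required; from quantity
  title: string -> string, writer required; from title
  no writer field matches reader payload
  seq: int32 -> int32, writer optional; from seq
  email: string -> string, writer required; from email
  nothing fires on User: backward is COMPATIBLE
decode walk for User under reader schema v1:
  attrs := {"env": false, "ref": true}
  factor := 3.75
  quantity := 3
  title := "delta"
  seq := -7
  email := "gamma"
  writer attempts: kept under "unknown"
  writer payload: kept under "unknown"
  => decoded: {"attrs": {"env": false, "ref": true}, "factor": 3.75, "quantity": 3, "title": "delta", "seq": -7, "email": "gamma", "unknown": {"attempts": 0, "payload": 0x1A2B}}
remaining User differences; none change what is asked:
  field attrs in record User: tag 12 changed to 11 -> no rule fires on it in User's dialect; the asked verdict holds
  field title in record User: required changed to optional -> fires only in the forward direction of User, which is not asked here

backward: COMPATIBLE []; decoded: {"attrs": {"env": false, "ref": true}, "factor": 3.75, "quantity": 3, "title": "delta", "seq": -7, "email": "gamma", "unknown": {"attempts": 0, "payload": 0x1A2B}}


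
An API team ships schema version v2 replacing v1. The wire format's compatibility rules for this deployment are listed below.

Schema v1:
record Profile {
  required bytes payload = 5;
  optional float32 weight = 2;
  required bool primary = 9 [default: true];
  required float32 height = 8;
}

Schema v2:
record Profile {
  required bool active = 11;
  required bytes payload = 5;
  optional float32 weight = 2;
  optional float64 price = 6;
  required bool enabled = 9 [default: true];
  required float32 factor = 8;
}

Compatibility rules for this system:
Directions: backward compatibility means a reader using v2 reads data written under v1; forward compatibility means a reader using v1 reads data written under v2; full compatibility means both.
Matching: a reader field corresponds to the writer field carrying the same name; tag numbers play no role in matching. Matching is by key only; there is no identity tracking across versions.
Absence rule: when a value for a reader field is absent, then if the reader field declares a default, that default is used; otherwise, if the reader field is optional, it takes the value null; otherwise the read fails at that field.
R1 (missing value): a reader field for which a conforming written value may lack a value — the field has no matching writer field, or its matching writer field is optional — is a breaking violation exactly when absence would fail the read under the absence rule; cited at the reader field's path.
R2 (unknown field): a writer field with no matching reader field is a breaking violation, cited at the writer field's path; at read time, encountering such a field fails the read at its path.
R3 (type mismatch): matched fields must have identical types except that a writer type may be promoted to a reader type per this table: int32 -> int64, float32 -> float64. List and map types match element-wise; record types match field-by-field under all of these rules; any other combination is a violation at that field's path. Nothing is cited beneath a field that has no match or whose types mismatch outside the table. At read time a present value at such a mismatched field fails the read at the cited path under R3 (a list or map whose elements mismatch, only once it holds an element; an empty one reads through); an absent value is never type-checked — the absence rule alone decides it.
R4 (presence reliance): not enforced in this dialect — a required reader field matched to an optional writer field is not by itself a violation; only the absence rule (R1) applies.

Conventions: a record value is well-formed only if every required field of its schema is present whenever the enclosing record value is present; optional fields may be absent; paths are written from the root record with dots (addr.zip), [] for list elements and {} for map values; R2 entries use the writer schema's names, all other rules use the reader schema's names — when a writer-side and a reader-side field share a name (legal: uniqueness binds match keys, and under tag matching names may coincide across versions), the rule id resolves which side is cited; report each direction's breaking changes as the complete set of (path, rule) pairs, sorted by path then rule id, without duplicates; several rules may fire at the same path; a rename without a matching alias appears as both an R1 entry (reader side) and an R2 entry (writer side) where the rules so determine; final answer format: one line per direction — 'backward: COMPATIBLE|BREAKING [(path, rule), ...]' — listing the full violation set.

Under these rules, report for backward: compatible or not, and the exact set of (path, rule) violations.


backward: BREAKING [(active, R1), (factor, R1), (height, R2), (primary, R2)]

the writer's type comes first in each Profile pair
backward for Profile (reader v2, writer v1):
  no writer field matches reader active
  bytes -> bytes, writer required: payload aligns to payload
  float32 -> float32, writer optional: weight aligns to weight
  no writer field matches reader price
  no writer field matches reader enabled
  no writer field matches reader factor
  writer primary: unknown to reader
  writer height: unknown to reader
  rule R1 violated at active
  rule R1 violated at factor
  rule R2 violated at height
  rule R2 violated at primary
  => 4 violation(s): backward is BREAKING for Profile
ruling out the remaining Profile differences:
  added field price to record Profile: optional float64, tag 6 (in v2 it sits immediately before enabled) -> affects forward compatibility only, which is not asked


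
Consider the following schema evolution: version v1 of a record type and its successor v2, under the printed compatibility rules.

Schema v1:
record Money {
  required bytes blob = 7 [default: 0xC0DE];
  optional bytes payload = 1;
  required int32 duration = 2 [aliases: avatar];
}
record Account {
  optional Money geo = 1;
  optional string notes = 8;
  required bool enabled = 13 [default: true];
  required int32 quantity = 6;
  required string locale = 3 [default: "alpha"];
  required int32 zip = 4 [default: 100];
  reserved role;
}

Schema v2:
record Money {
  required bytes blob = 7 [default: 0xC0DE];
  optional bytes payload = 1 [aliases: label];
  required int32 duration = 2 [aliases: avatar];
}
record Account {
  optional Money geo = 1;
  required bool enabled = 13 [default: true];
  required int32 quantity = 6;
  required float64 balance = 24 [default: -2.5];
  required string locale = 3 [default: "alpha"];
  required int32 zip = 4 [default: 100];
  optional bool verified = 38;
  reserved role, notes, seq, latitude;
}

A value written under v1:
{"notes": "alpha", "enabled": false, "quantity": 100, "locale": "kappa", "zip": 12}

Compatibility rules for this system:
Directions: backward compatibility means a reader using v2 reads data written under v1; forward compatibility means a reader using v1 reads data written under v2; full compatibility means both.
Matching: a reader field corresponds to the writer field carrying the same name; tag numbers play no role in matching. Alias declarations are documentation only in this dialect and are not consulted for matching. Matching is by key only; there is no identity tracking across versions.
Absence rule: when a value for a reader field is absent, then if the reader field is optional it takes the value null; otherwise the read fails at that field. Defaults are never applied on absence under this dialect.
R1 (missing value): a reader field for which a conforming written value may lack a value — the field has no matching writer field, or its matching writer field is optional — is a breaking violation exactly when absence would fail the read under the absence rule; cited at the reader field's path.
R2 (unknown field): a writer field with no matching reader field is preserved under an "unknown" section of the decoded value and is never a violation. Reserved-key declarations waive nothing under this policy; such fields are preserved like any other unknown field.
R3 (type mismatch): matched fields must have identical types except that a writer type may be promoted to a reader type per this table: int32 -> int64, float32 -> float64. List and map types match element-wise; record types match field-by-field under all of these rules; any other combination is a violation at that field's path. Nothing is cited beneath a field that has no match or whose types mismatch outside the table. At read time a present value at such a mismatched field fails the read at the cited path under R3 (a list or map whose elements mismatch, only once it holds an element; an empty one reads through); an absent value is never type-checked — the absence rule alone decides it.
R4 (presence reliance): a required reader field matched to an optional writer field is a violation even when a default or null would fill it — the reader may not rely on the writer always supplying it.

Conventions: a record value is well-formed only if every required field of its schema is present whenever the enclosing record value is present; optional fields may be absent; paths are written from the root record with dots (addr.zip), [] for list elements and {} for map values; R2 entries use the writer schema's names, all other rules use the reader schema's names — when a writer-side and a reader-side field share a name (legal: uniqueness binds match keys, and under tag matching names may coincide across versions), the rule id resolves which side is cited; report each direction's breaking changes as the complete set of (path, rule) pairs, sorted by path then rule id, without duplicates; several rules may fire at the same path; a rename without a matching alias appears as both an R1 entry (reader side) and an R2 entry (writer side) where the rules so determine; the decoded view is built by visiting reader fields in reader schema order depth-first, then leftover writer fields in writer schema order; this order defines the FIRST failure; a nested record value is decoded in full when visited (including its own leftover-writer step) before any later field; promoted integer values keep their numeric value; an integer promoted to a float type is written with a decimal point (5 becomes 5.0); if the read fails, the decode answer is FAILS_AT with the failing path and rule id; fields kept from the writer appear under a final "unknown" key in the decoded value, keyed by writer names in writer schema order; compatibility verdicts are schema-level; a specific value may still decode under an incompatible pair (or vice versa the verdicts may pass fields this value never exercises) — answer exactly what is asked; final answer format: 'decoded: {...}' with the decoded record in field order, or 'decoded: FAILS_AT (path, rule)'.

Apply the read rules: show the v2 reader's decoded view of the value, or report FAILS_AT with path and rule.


decoded: FAILS_AT (balance, R1)

in Account below, arrows point writer -> reader
migrating the Account value to v2:
  geo := null (absent, optional -> null)
  enabled := false
  quantity := 100
  read fails at balance under R1 (no fill)
  => FAILS_AT (balance, R1)
diffs on Account not affecting the asked answer:
  removed field notes from record Account (its key "notes" joins the reserved list) -> triggers nothing under the printed rules; the Account answer is the same either way
  added field verified to record Account: optional bool, tag 38 (in v2 it sits last) -> triggers nothing under the printed rules; the Account answer is the same either way


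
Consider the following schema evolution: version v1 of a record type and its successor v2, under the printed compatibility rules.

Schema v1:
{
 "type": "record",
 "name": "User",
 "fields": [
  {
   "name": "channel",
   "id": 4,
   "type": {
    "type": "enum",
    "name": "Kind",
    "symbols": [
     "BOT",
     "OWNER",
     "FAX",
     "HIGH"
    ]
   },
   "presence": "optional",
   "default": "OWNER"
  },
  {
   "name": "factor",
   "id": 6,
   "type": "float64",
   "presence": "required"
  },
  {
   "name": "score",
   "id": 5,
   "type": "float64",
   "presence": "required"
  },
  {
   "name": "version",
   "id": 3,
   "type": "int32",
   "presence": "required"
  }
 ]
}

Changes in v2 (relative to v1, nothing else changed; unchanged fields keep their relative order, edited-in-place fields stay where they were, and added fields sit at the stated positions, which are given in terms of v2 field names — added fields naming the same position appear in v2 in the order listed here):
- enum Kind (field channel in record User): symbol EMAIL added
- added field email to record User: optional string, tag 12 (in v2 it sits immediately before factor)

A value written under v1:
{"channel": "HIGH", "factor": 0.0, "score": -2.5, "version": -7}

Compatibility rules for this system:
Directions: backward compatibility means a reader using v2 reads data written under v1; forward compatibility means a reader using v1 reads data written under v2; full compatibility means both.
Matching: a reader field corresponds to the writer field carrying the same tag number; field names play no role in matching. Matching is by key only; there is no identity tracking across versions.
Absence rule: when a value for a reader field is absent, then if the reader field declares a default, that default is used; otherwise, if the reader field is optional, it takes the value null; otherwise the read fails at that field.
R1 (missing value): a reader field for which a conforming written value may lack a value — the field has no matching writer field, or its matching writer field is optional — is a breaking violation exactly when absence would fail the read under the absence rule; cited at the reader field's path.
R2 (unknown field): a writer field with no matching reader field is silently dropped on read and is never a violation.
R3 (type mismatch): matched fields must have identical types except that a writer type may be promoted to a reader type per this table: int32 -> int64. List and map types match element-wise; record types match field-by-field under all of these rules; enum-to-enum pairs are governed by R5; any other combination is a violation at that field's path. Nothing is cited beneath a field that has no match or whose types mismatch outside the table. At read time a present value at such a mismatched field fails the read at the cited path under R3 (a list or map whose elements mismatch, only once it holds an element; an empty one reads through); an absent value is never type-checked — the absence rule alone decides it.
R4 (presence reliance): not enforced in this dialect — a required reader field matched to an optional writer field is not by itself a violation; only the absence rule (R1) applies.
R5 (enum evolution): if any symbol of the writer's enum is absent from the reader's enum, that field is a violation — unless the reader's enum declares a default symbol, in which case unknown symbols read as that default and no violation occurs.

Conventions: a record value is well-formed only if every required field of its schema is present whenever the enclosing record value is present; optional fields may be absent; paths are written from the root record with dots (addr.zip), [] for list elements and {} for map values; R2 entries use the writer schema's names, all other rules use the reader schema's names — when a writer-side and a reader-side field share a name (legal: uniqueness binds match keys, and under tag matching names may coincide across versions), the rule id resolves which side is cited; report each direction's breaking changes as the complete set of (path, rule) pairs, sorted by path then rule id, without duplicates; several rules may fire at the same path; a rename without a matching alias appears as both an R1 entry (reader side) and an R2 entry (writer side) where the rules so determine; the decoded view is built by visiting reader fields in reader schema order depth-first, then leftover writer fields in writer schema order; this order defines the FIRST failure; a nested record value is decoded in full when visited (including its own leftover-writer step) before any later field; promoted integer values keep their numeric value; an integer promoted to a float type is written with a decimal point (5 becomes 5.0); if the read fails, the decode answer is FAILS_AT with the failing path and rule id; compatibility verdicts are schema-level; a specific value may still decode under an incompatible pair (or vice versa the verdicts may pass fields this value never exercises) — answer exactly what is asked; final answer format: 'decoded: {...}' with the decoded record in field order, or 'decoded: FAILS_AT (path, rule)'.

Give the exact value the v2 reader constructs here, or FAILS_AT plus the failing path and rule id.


the writer's type comes first in each User pair
decode walk for User under reader schema v2:
  channel := "HIGH"
  email := null (absent, optional -> null)
  factor := 0.0
  score := -2.5
  version := -7
  => decoded: {"channel": "HIGH", "email": null, "factor": 0.0, "score": -2.5, "version": -7}
diffs on User not affecting the asked answer:
  enum Kind (field channel in record User): symbol EMAIL added -> schema-level compatibility only; this User value's decode is unchanged

decoded: {"channel": "HIGH", "email": null, "factor": 0.0, "score": -2.5, "version": -7}


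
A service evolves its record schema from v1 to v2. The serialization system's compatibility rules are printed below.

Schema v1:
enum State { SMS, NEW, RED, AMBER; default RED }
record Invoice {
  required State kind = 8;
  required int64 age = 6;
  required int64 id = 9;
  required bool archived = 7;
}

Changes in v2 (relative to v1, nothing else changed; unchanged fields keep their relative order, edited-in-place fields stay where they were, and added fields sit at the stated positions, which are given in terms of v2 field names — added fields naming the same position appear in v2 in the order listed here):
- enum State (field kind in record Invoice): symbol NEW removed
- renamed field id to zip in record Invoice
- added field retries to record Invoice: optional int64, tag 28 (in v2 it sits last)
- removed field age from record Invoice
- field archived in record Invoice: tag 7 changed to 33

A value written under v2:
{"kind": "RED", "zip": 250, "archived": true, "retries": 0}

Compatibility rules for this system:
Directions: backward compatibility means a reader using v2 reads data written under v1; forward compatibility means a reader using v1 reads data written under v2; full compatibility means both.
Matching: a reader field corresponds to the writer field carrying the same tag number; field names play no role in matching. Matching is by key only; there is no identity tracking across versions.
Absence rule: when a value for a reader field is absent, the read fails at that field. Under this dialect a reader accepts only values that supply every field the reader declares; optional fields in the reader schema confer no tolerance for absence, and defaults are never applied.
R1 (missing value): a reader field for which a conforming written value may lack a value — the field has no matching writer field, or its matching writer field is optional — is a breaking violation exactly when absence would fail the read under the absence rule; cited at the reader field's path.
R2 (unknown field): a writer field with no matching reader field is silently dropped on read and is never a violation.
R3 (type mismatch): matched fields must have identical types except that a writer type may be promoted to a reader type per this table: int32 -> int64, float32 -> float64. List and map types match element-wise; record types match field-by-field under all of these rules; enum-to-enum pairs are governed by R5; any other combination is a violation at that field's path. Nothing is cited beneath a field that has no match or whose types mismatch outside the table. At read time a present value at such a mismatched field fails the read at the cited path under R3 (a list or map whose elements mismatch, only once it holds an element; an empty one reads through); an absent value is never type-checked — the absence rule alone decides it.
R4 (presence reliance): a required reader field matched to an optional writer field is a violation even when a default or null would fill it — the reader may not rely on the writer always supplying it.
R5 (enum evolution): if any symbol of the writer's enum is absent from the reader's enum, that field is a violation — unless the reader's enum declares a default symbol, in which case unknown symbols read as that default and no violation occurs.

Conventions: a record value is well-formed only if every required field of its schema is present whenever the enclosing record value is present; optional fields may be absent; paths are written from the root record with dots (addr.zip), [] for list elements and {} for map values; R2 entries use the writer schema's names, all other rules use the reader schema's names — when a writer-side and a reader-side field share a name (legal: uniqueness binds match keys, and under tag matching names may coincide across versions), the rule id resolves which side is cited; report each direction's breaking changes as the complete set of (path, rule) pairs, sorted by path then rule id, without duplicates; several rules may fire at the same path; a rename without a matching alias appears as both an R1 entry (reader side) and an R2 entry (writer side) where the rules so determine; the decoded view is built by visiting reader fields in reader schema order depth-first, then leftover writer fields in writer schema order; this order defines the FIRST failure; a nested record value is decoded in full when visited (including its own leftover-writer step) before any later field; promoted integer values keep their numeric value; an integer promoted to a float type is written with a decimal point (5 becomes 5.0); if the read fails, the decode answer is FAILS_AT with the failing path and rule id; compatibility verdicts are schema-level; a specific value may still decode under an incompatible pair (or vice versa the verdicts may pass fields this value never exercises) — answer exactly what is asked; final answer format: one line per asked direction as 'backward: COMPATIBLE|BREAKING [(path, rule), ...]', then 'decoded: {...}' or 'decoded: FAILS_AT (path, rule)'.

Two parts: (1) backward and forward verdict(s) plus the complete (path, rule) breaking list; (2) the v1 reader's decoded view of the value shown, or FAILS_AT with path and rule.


each type pair in Invoice: writer, then reader
backward for Invoice (reader v2, writer v1):
  kind <- kind (State -> State, writer required)
  zip <- id (int64 -> int64, writer required)
  no writer field matches reader archived
  no writer field matches reader retries
  writer age: unknown to reader
  writer archived: unknown to reader
  breaking: (archived, R1)
  breaking: (retries, R1)
  => backward verdict for Invoice: BREAKING, 2 violation(s)
forward for Invoice (reader v1, writer v2):
  kind <- kind (State -> State, writer required)
  no writer field matches reader age
  id <- zip (int64 -> int64, writer required)
  no writer field matches reader archived
  writer archived: unknown to reader
  writer retries: unknown to reader
  breaking: (age, R1)
  breaking: (archived, R1)
  => forward verdict for Invoice: BREAKING, 2 violation(s)
decode (reader v1):
  kind := "RED"
  read fails at age under R1 (no fill)
  => FAILS_AT (age, R1)

backward: BREAKING [(archived, R1), (retries, R1)]; forward: BREAKING [(age, R1), (archived, R1)]; decoded: FAILS_AT (age, R1)


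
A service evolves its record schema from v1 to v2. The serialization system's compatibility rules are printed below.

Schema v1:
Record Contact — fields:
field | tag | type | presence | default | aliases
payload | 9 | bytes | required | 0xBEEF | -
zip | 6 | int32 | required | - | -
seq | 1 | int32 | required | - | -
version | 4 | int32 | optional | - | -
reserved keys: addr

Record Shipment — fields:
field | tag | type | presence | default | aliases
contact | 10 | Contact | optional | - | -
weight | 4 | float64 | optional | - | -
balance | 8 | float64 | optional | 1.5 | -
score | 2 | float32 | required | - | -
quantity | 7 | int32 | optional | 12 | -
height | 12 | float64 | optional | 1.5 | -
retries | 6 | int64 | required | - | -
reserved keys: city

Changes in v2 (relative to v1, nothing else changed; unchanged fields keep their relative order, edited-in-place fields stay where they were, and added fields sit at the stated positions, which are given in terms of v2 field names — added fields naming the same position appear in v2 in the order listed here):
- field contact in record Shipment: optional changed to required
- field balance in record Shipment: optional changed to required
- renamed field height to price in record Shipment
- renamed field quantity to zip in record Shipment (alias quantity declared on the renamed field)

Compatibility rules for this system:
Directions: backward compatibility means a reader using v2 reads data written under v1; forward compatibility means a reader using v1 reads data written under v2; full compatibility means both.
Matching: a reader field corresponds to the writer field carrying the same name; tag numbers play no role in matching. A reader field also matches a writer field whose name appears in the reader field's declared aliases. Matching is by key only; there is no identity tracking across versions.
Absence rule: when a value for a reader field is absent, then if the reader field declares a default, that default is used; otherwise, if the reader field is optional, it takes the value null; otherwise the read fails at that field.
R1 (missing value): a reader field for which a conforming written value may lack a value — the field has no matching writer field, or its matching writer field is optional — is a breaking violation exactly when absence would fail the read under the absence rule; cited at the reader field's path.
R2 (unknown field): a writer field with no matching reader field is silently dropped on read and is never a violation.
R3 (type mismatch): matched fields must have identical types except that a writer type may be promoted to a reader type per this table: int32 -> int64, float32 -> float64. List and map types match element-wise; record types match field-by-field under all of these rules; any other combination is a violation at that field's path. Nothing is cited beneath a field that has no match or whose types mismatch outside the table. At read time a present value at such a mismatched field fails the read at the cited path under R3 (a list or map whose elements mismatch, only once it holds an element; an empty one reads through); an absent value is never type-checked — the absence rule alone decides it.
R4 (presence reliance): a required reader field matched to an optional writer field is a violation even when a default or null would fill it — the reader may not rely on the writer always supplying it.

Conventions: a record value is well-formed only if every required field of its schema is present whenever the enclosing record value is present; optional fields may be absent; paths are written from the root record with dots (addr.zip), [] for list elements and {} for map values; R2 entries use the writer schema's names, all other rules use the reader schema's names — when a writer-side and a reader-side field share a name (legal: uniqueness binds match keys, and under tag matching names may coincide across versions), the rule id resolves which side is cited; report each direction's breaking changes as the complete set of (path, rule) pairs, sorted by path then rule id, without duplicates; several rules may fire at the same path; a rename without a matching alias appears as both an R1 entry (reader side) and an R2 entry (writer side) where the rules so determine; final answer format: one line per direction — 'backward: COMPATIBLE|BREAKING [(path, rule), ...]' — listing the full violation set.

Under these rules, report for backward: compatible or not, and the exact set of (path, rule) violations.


arrows below run writer -> reader for Shipment
backward for Shipment (reader v2, writer v1):
  contact <- contact (Contact -> Contact, writer optional)
  weight <- weight (float64 -> float64, writer optional)
  balance <- balance (float64 -> float64, writer optional)
  score <- score (float32 -> float32, writer required)
  zip <- quantity (int32 -> int32, writer optional)
  no writer field matches reader price
  retries <- retries (int64 -> int64, writer required)
  writer height: unknown to reader
  contact.payload <- contact.payload (bytes -> bytes, writer required)
  contact.zip <- contact.zip (int32 -> int32, writer required)
  contact.seq <- contact.seq (int32 -> int32, writer required)
  contact.version <- contact.version (int32 -> int32, writer optional)
  breaking: (balance, R4)
  breaking: (contact, R1)
  breaking: (contact, R4)
  => 3 violation(s): backward is BREAKING for Shipment
diffs on Shipment not affecting the asked answer:
  renamed field height to price in record Shipment -> fires no rule on Shipment, leaving the asked answer as it is
  renamed field quantity to zip in record Shipment (alias quantity declared on the renamed field) -> fires no rule on Shipment, leaving the asked answer as it is

backward: BREAKING [(balance, R4), (contact, R1), (contact, R4)]
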